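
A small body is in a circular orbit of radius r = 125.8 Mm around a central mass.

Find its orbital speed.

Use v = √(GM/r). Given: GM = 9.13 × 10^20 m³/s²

Convert to SI: r = 125.8 Mm = 1.258e+08 m.
For a circular orbit, gravity supplies the centripetal force, so v = √(GM / r).
v = √(9.13e+20 / 1.258e+08) m/s ≈ 2.694e+06 m/s = 2694 km/s.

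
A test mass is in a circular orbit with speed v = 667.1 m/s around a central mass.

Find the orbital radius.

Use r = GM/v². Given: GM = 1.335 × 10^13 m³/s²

For a circular orbit, v² = GM / r, so r = GM / v².
r = 1.335e+13 / (667.1)² m ≈ 3e+07 m = 30 Mm.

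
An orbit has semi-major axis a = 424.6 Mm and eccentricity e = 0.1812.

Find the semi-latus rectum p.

Convert to SI: a = 424.6 Mm = 4.246e+08 m.
p = a (1 − e²).
p = 4.246e+08 · (1 − (0.1812)²) = 4.246e+08 · 0.967167 ≈ 4.107e+08 m = 410.7 Mm.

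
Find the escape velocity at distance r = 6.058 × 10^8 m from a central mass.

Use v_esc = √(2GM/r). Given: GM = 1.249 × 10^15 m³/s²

Escape velocity comes from setting total energy to zero: ½v² − GM/r = 0 ⇒ v_esc = √(2GM / r).
v_esc = √(2 · 1.249e+15 / 6.058e+08) m/s ≈ 2031 m/s = 2.031 km/s.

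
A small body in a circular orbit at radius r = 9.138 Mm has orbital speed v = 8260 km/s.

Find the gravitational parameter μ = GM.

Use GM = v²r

Convert to SI: r = 9.138 Mm = 9.138e+06 m; v = 8260 km/s = 8.26e+06 m/s.
For a circular orbit v² = GM/r, so GM = v² · r.
GM = (8.26e+06)² · 9.138e+06 m³/s² ≈ 6.235e+20 m³/s² = 6.235 × 10^20 m³/s².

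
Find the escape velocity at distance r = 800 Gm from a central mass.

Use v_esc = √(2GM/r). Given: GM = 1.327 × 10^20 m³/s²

Convert to SI: r = 800 Gm = 8e+11 m.
Escape velocity comes from setting total energy to zero: ½v² − GM/r = 0 ⇒ v_esc = √(2GM / r).
v_esc = √(2 · 1.327e+20 / 8e+11) m/s ≈ 1.821e+04 m/s = 18.21 km/s.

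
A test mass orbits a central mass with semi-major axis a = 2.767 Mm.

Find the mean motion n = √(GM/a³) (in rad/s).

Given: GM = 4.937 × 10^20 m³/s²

Convert to SI: a = 2.767 Mm = 2.767e+06 m.
n = √(GM / a³).
n = √(4.937e+20 / (2.767e+06)³) rad/s ≈ 4.827 rad/s.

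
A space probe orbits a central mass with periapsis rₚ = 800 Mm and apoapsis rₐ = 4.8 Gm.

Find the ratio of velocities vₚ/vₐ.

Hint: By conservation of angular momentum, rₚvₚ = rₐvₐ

Convert to SI: rₚ = 800 Mm = 8e+08 m; rₐ = 4.8 Gm = 4.8e+09 m.
Conservation of angular momentum gives rₚvₚ = rₐvₐ, so vₚ/vₐ = rₐ/rₚ.
vₚ/vₐ = 4.8e+09 / 8e+08 ≈ 6.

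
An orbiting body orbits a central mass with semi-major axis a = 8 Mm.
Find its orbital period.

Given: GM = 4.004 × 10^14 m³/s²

Convert to SI: a = 8 Mm = 8e+06 m.
Kepler's third law: T = 2π √(a³ / GM).
Substituting a = 8e+06 m and GM = 4.004e+14 m³/s²:
T = 2π √((8e+06)³ / 4.004e+14) s
T ≈ 7105 s = 1.974 hours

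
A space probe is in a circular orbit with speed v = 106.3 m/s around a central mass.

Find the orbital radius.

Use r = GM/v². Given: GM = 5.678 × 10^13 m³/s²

For a circular orbit, v² = GM / r, so r = GM / v².
r = 5.678e+13 / (106.3)² m ≈ 5.025e+09 m = 5.025 Gm.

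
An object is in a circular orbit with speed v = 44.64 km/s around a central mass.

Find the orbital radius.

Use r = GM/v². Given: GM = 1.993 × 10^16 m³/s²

Convert to SI: v = 44.64 km/s = 44640 m/s.
For a circular orbit, v² = GM / r, so r = GM / v².
r = 1.993e+16 / (44640)² m ≈ 1e+07 m = 10 Mm.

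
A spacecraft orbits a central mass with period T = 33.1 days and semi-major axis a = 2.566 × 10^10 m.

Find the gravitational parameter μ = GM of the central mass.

Convert to SI: T = 33.1 days = 2.85984e+06 s.
GM = 4π² · a³ / T².
GM = 4π² · (2.566e+10)³ / (2.85984e+06)² m³/s² ≈ 8.155e+19 m³/s² = 8.155 × 10^19 m³/s².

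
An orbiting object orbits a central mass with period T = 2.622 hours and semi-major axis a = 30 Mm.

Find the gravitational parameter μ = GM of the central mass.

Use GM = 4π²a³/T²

Convert to SI: T = 2.622 hours = 9439.2 s; a = 30 Mm = 3e+07 m.
GM = 4π² · a³ / T².
GM = 4π² · (3e+07)³ / (9439.2)² m³/s² ≈ 1.196e+16 m³/s² = 1.196 × 10^16 m³/s².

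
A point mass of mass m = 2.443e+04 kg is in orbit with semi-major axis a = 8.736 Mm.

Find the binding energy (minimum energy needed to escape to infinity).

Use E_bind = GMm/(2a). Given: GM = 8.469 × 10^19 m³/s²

Convert to SI: a = 8.736 Mm = 8.736e+06 m.
Total orbital energy is E = −GMm/(2a); binding energy is E_bind = −E = GMm/(2a).
E_bind = 8.469e+19 · 2.443e+04 / (2 · 8.736e+06) J ≈ 1.184e+17 J = 118.4 PJ.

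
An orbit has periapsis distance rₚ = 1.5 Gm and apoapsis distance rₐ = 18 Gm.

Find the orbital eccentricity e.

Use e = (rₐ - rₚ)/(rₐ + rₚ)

Convert to SI: rₚ = 1.5 Gm = 1.5e+09 m; rₐ = 18 Gm = 1.8e+10 m.
e = (rₐ − rₚ) / (rₐ + rₚ).
e = (1.8e+10 − 1.5e+09) / (1.8e+10 + 1.5e+09) = 1.65e+10 / 1.95e+10 ≈ 0.8462.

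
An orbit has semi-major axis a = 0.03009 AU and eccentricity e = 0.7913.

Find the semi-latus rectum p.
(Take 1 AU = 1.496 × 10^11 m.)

Convert to SI: a = 0.03009 AU = 4.50146e+09 m.
p = a (1 − e²).
p = 4.50146e+09 · (1 − (0.7913)²) = 4.50146e+09 · 0.373844 ≈ 1.683e+09 m = 0.01125 AU.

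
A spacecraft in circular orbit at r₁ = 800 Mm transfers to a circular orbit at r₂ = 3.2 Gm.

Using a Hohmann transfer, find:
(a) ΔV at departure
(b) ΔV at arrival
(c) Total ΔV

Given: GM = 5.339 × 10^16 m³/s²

Convert to SI: r₁ = 800 Mm = 8e+08 m; r₂ = 3.2 Gm = 3.2e+09 m.
Transfer semi-major axis: a_t = (r₁ + r₂)/2 = (8e+08 + 3.2e+09)/2 = 2e+09 m.
Circular speeds: v₁ = √(GM/r₁) = 8169.3 m/s, v₂ = √(GM/r₂) = 4084.65 m/s.
Transfer speeds (vis-viva v² = GM(2/r − 1/a_t)): v₁ᵗ = 10333.4 m/s, v₂ᵗ = 2583.36 m/s.
(a) ΔV₁ = |v₁ᵗ − v₁| ≈ 2164 m/s = 2.164 km/s.
(b) ΔV₂ = |v₂ − v₂ᵗ| ≈ 1501 m/s = 1.501 km/s.
(c) ΔV_total = ΔV₁ + ΔV₂ ≈ 3665 m/s = 3.665 km/s.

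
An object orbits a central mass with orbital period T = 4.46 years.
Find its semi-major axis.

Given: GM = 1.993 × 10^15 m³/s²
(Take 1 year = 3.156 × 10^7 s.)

Convert to SI: T = 4.46 years = 1.40758e+08 s.
Invert Kepler's third law: a = (GM · T² / (4π²))^(1/3).
Substituting T = 1.40758e+08 s and GM = 1.993e+15 m³/s²:
a = (1.993e+15 · (1.40758e+08)² / (4π²))^(1/3) m
a ≈ 1e+10 m = 10 Gm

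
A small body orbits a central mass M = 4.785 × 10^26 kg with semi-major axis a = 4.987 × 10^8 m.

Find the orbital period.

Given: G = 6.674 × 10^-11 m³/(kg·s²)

GM = G · M = 6.674e-11 · 4.785e+26 = 3.19351e+16 m³/s².
Kepler's third law: T = 2π √(a³ / GM).
Substituting a = 4.987e+08 m and GM = 3.19351e+16 m³/s²:
T = 2π √((4.987e+08)³ / 3.19351e+16) s
T ≈ 3.916e+05 s = 4.532 days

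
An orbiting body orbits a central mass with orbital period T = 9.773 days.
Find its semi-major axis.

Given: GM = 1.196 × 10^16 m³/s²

Convert to SI: T = 9.773 days = 844387 s.
Invert Kepler's third law: a = (GM · T² / (4π²))^(1/3).
Substituting T = 844387 s and GM = 1.196e+16 m³/s²:
a = (1.196e+16 · (844387)² / (4π²))^(1/3) m
a ≈ 6e+08 m = 600 Mm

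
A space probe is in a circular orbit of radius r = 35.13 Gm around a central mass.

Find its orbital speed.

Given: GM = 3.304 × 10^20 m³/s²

Convert to SI: r = 35.13 Gm = 3.513e+10 m.
For a circular orbit, gravity supplies the centripetal force, so v = √(GM / r).
v = √(3.304e+20 / 3.513e+10) m/s ≈ 9.698e+04 m/s = 96.98 km/s.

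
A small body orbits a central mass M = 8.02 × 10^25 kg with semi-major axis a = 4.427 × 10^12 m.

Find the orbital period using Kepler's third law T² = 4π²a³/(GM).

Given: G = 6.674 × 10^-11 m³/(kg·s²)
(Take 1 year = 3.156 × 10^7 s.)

GM = G · M = 6.674e-11 · 8.02e+25 = 5.35255e+15 m³/s².
Kepler's third law: T = 2π √(a³ / GM).
Substituting a = 4.427e+12 m and GM = 5.35255e+15 m³/s²:
T = 2π √((4.427e+12)³ / 5.35255e+15) s
T ≈ 8e+11 s = 2.535e+04 years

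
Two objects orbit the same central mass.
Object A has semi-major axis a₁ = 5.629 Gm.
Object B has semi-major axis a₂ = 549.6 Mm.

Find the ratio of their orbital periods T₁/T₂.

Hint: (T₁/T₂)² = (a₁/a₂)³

Convert to SI: a₁ = 5.629 Gm = 5.629e+09 m; a₂ = 549.6 Mm = 5.496e+08 m.
From Kepler's third law, (T₁/T₂)² = (a₁/a₂)³, so T₁/T₂ = (a₁/a₂)^(3/2).
a₁/a₂ = 5.629e+09 / 5.496e+08 = 10.242.
T₁/T₂ = (10.242)^(3/2) ≈ 32.78.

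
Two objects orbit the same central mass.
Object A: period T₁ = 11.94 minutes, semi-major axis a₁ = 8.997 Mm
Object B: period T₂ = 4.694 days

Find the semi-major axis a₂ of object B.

Convert to SI: T₁ = 11.94 minutes = 716.4 s; a₁ = 8.997 Mm = 8.997e+06 m; T₂ = 4.694 days = 405562 s.
Kepler's third law: (T₁/T₂)² = (a₁/a₂)³ ⇒ a₂ = a₁ · (T₂/T₁)^(2/3).
T₂/T₁ = 405562 / 716.4 = 566.111.
a₂ = 8.997e+06 · (566.111)^(2/3) m ≈ 6.157e+08 m = 615.7 Mm.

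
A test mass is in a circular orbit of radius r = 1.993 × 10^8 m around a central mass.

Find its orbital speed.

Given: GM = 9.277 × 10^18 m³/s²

For a circular orbit, gravity supplies the centripetal force, so v = √(GM / r).
v = √(9.277e+18 / 1.993e+08) m/s ≈ 2.157e+05 m/s = 215.7 km/s.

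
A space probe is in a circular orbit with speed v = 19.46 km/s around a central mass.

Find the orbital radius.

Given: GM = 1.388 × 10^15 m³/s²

Convert to SI: v = 19.46 km/s = 19460 m/s.
For a circular orbit, v² = GM / r, so r = GM / v².
r = 1.388e+15 / (19460)² m ≈ 3.665e+06 m = 3.665 Mm.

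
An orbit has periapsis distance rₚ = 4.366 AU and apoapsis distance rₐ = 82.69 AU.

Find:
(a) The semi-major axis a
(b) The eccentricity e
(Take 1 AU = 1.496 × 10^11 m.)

Convert to SI: rₚ = 4.366 AU = 6.53154e+11 m; rₐ = 82.69 AU = 1.23704e+13 m.
(a) a = (rₚ + rₐ) / 2 = (6.53154e+11 + 1.23704e+13) / 2 ≈ 6.512e+12 m = 43.53 AU.
(b) e = (rₐ − rₚ) / (rₐ + rₚ) = (1.23704e+13 − 6.53154e+11) / (1.23704e+13 + 6.53154e+11) ≈ 0.8997.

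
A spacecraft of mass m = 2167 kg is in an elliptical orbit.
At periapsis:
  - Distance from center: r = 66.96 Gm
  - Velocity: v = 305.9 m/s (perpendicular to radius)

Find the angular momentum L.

Convert to SI: r = 66.96 Gm = 6.696e+10 m.
Since v is perpendicular to r, L = m · v · r.
L = 2167 · 305.9 · 6.696e+10 kg·m²/s ≈ 4.439e+16 kg·m²/s.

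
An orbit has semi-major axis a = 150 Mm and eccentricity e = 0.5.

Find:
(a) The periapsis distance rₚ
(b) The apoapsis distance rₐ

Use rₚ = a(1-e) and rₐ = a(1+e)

Convert to SI: a = 150 Mm = 1.5e+08 m.
(a) rₚ = a(1 − e) = 1.5e+08 · (1 − 0.5) = 1.5e+08 · 0.5 ≈ 7.5e+07 m = 75 Mm.
(b) rₐ = a(1 + e) = 1.5e+08 · (1 + 0.5) = 1.5e+08 · 1.5 ≈ 2.25e+08 m = 225 Mm.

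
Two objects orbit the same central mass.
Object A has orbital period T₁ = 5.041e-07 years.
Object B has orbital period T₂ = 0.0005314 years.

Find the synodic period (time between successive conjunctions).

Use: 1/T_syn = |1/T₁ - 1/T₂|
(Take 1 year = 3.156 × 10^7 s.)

Convert to SI: T₁ = 5.041e-07 years = 15.9094 s; T₂ = 0.0005314 years = 16771 s.
T_syn = |T₁ · T₂ / (T₁ − T₂)|.
T_syn = |15.9094 · 16771 / (15.9094 − 16771)| s ≈ 15.92 s = 5.046e-07 years.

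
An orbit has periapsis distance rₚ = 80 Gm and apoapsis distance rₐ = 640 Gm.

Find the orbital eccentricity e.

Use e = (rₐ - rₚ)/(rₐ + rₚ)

Convert to SI: rₚ = 80 Gm = 8e+10 m; rₐ = 640 Gm = 6.4e+11 m.
e = (rₐ − rₚ) / (rₐ + rₚ).
e = (6.4e+11 − 8e+10) / (6.4e+11 + 8e+10) = 5.6e+11 / 7.2e+11 ≈ 0.7778.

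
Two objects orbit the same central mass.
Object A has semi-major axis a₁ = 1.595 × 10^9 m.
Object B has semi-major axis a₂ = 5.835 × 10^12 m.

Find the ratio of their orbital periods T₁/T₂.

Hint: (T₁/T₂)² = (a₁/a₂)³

From Kepler's third law, (T₁/T₂)² = (a₁/a₂)³, so T₁/T₂ = (a₁/a₂)^(3/2).
a₁/a₂ = 1.595e+09 / 5.835e+12 = 0.00027335.
T₁/T₂ = (0.00027335)^(3/2) ≈ 4.519e-06.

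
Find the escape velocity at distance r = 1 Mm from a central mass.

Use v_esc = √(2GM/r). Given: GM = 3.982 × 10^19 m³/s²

Convert to SI: r = 1 Mm = 1e+06 m.
Escape velocity comes from setting total energy to zero: ½v² − GM/r = 0 ⇒ v_esc = √(2GM / r).
v_esc = √(2 · 3.982e+19 / 1e+06) m/s ≈ 8.924e+06 m/s = 8924 km/s.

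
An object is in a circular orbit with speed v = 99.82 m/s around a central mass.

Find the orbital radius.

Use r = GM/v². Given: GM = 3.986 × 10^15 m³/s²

For a circular orbit, v² = GM / r, so r = GM / v².
r = 3.986e+15 / (99.82)² m ≈ 4e+11 m = 400 Gm.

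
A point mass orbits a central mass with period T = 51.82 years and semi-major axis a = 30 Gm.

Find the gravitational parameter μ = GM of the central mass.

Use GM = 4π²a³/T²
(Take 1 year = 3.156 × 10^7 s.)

Convert to SI: T = 51.82 years = 1.63544e+09 s; a = 30 Gm = 3e+10 m.
GM = 4π² · a³ / T².
GM = 4π² · (3e+10)³ / (1.63544e+09)² m³/s² ≈ 3.985e+14 m³/s² = 3.985 × 10^14 m³/s².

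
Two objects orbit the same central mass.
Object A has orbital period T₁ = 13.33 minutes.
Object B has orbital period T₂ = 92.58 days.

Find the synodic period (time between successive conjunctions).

Convert to SI: T₁ = 13.33 minutes = 799.8 s; T₂ = 92.58 days = 7.99891e+06 s.
T_syn = |T₁ · T₂ / (T₁ − T₂)|.
T_syn = |799.8 · 7.99891e+06 / (799.8 − 7.99891e+06)| s ≈ 799.9 s = 13.33 minutes.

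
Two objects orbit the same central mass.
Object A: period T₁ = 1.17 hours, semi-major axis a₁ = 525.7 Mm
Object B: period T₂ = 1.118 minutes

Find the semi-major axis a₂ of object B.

Convert to SI: T₁ = 1.17 hours = 4212 s; a₁ = 525.7 Mm = 5.257e+08 m; T₂ = 1.118 minutes = 67.08 s.
Kepler's third law: (T₁/T₂)² = (a₁/a₂)³ ⇒ a₂ = a₁ · (T₂/T₁)^(2/3).
T₂/T₁ = 67.08 / 4212 = 0.0159259.
a₂ = 5.257e+08 · (0.0159259)^(2/3) m ≈ 3.328e+07 m = 33.28 Mm.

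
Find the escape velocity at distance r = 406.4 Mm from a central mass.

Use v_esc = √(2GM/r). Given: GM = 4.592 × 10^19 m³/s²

Convert to SI: r = 406.4 Mm = 4.064e+08 m.
Escape velocity comes from setting total energy to zero: ½v² − GM/r = 0 ⇒ v_esc = √(2GM / r).
v_esc = √(2 · 4.592e+19 / 4.064e+08) m/s ≈ 4.754e+05 m/s = 475.4 km/s.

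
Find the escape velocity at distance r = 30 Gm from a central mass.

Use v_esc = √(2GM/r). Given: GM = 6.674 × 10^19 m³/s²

Convert to SI: r = 30 Gm = 3e+10 m.
Escape velocity comes from setting total energy to zero: ½v² − GM/r = 0 ⇒ v_esc = √(2GM / r).
v_esc = √(2 · 6.674e+19 / 3e+10) m/s ≈ 6.67e+04 m/s = 66.7 km/s.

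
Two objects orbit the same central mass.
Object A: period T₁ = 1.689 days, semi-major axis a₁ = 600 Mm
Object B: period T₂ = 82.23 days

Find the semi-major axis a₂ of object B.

Convert to SI: T₁ = 1.689 days = 145930 s; a₁ = 600 Mm = 6e+08 m; T₂ = 82.23 days = 7.10467e+06 s.
Kepler's third law: (T₁/T₂)² = (a₁/a₂)³ ⇒ a₂ = a₁ · (T₂/T₁)^(2/3).
T₂/T₁ = 7.10467e+06 / 145930 = 48.6856.
a₂ = 6e+08 · (48.6856)^(2/3) m ≈ 8e+09 m = 8 Gm.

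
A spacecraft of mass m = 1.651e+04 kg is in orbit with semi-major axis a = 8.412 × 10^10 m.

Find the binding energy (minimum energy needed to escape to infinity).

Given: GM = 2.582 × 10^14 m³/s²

Total orbital energy is E = −GMm/(2a); binding energy is E_bind = −E = GMm/(2a).
E_bind = 2.582e+14 · 1.651e+04 / (2 · 8.412e+10) J ≈ 2.534e+07 J = 25.34 MJ.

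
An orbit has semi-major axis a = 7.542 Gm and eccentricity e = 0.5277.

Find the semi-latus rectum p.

Convert to SI: a = 7.542 Gm = 7.542e+09 m.
p = a (1 − e²).
p = 7.542e+09 · (1 − (0.5277)²) = 7.542e+09 · 0.721533 ≈ 5.442e+09 m = 5.442 Gm.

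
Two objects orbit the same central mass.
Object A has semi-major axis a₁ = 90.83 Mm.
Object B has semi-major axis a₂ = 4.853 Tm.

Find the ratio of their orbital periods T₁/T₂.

Convert to SI: a₁ = 90.83 Mm = 9.083e+07 m; a₂ = 4.853 Tm = 4.853e+12 m.
From Kepler's third law, (T₁/T₂)² = (a₁/a₂)³, so T₁/T₂ = (a₁/a₂)^(3/2).
a₁/a₂ = 9.083e+07 / 4.853e+12 = 1.87163e-05.
T₁/T₂ = (1.87163e-05)^(3/2) ≈ 8.097e-08.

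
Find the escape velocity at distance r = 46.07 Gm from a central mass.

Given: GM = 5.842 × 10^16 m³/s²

Convert to SI: r = 46.07 Gm = 4.607e+10 m.
Escape velocity comes from setting total energy to zero: ½v² − GM/r = 0 ⇒ v_esc = √(2GM / r).
v_esc = √(2 · 5.842e+16 / 4.607e+10) m/s ≈ 1593 m/s = 1.593 km/s.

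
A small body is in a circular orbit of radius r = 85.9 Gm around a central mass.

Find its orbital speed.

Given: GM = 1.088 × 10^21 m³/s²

Convert to SI: r = 85.9 Gm = 8.59e+10 m.
For a circular orbit, gravity supplies the centripetal force, so v = √(GM / r).
v = √(1.088e+21 / 8.59e+10) m/s ≈ 1.125e+05 m/s = 112.5 km/s.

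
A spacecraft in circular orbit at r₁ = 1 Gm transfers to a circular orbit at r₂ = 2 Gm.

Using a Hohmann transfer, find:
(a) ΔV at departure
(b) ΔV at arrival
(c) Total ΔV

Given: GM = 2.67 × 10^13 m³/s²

Convert to SI: r₁ = 1 Gm = 1e+09 m; r₂ = 2 Gm = 2e+09 m.
Transfer semi-major axis: a_t = (r₁ + r₂)/2 = (1e+09 + 2e+09)/2 = 1.5e+09 m.
Circular speeds: v₁ = √(GM/r₁) = 163.401 m/s, v₂ = √(GM/r₂) = 115.542 m/s.
Transfer speeds (vis-viva v² = GM(2/r − 1/a_t)): v₁ᵗ = 188.68 m/s, v₂ᵗ = 94.3398 m/s.
(a) ΔV₁ = |v₁ᵗ − v₁| ≈ 25.28 m/s = 25.28 m/s.
(b) ΔV₂ = |v₂ − v₂ᵗ| ≈ 21.2 m/s = 21.2 m/s.
(c) ΔV_total = ΔV₁ + ΔV₂ ≈ 46.48 m/s = 46.48 m/s.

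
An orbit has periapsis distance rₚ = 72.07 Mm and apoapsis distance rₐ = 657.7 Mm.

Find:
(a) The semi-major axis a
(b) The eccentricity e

Convert to SI: rₚ = 72.07 Mm = 7.207e+07 m; rₐ = 657.7 Mm = 6.577e+08 m.
(a) a = (rₚ + rₐ) / 2 = (7.207e+07 + 6.577e+08) / 2 ≈ 3.649e+08 m = 364.9 Mm.
(b) e = (rₐ − rₚ) / (rₐ + rₚ) = (6.577e+08 − 7.207e+07) / (6.577e+08 + 7.207e+07) ≈ 0.8025.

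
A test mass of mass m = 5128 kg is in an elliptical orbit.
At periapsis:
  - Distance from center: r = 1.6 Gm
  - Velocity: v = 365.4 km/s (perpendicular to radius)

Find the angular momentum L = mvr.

Convert to SI: r = 1.6 Gm = 1.6e+09 m; v = 365.4 km/s = 365400 m/s.
Since v is perpendicular to r, L = m · v · r.
L = 5128 · 365400 · 1.6e+09 kg·m²/s ≈ 2.998e+18 kg·m²/s.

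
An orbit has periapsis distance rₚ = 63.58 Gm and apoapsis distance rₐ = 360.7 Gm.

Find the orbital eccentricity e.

Convert to SI: rₚ = 63.58 Gm = 6.358e+10 m; rₐ = 360.7 Gm = 3.607e+11 m.
e = (rₐ − rₚ) / (rₐ + rₚ).
e = (3.607e+11 − 6.358e+10) / (3.607e+11 + 6.358e+10) = 2.9712e+11 / 4.2428e+11 ≈ 0.7003.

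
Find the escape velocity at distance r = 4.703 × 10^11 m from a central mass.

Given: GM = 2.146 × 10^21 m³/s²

Escape velocity comes from setting total energy to zero: ½v² − GM/r = 0 ⇒ v_esc = √(2GM / r).
v_esc = √(2 · 2.146e+21 / 4.703e+11) m/s ≈ 9.553e+04 m/s = 95.53 km/s.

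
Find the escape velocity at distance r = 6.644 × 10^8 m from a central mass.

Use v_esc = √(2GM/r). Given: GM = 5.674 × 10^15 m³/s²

Escape velocity comes from setting total energy to zero: ½v² − GM/r = 0 ⇒ v_esc = √(2GM / r).
v_esc = √(2 · 5.674e+15 / 6.644e+08) m/s ≈ 4133 m/s = 4.133 km/s.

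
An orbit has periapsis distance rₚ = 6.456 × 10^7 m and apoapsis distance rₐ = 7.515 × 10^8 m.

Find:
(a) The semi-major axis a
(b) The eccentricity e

(a) a = (rₚ + rₐ) / 2 = (6.456e+07 + 7.515e+08) / 2 ≈ 4.08e+08 m = 4.08 × 10^8 m.
(b) e = (rₐ − rₚ) / (rₐ + rₚ) = (7.515e+08 − 6.456e+07) / (7.515e+08 + 6.456e+07) ≈ 0.8418.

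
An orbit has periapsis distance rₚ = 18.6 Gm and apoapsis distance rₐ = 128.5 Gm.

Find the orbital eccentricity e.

Convert to SI: rₚ = 18.6 Gm = 1.86e+10 m; rₐ = 128.5 Gm = 1.285e+11 m.
e = (rₐ − rₚ) / (rₐ + rₚ).
e = (1.285e+11 − 1.86e+10) / (1.285e+11 + 1.86e+10) = 1.099e+11 / 1.471e+11 ≈ 0.7471.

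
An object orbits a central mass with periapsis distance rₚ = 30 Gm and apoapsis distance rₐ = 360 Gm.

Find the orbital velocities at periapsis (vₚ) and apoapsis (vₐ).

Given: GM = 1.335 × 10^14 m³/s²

Convert to SI: rₚ = 30 Gm = 3e+10 m; rₐ = 360 Gm = 3.6e+11 m.
Use the vis-viva equation v² = GM(2/r − 1/a) with a = (rₚ + rₐ)/2 = (3e+10 + 3.6e+11)/2 = 1.95e+11 m.
vₚ = √(GM · (2/rₚ − 1/a)) = √(1.335e+14 · (2/3e+10 − 1/1.95e+11)) m/s ≈ 90.64 m/s = 90.64 m/s.
vₐ = √(GM · (2/rₐ − 1/a)) = √(1.335e+14 · (2/3.6e+11 − 1/1.95e+11)) m/s ≈ 7.553 m/s = 7.553 m/s.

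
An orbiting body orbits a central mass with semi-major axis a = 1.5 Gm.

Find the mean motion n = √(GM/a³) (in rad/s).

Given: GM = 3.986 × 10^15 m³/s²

Convert to SI: a = 1.5 Gm = 1.5e+09 m.
n = √(GM / a³).
n = √(3.986e+15 / (1.5e+09)³) rad/s ≈ 1.087e-06 rad/s.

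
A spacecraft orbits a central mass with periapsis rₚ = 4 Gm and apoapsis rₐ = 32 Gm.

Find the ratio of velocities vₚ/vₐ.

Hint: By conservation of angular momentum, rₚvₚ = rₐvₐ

Convert to SI: rₚ = 4 Gm = 4e+09 m; rₐ = 32 Gm = 3.2e+10 m.
Conservation of angular momentum gives rₚvₚ = rₐvₐ, so vₚ/vₐ = rₐ/rₚ.
vₚ/vₐ = 3.2e+10 / 4e+09 ≈ 8.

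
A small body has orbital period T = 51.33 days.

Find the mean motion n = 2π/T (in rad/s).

Convert to SI: T = 51.33 days = 4.43491e+06 s.
n = 2π / T.
n = 2π / 4.43491e+06 s ≈ 1.417e-06 rad/s.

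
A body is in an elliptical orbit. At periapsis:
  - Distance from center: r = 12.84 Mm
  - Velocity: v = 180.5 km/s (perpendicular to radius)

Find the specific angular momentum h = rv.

Convert to SI: r = 12.84 Mm = 1.284e+07 m; v = 180.5 km/s = 180500 m/s.
With v perpendicular to r, h = r · v.
h = 1.284e+07 · 180500 m²/s ≈ 2.318e+12 m²/s.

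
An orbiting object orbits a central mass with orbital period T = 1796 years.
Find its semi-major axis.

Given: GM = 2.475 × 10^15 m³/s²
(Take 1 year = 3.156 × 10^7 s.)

Convert to SI: T = 1796 years = 5.66818e+10 s.
Invert Kepler's third law: a = (GM · T² / (4π²))^(1/3).
Substituting T = 5.66818e+10 s and GM = 2.475e+15 m³/s²:
a = (2.475e+15 · (5.66818e+10)² / (4π²))^(1/3) m
a ≈ 5.862e+11 m = 586.2 Gm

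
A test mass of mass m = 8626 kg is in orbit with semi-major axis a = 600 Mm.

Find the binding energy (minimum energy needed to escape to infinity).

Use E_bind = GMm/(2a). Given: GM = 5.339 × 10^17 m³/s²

Convert to SI: a = 600 Mm = 6e+08 m.
Total orbital energy is E = −GMm/(2a); binding energy is E_bind = −E = GMm/(2a).
E_bind = 5.339e+17 · 8626 / (2 · 6e+08) J ≈ 3.838e+12 J = 3.838 TJ.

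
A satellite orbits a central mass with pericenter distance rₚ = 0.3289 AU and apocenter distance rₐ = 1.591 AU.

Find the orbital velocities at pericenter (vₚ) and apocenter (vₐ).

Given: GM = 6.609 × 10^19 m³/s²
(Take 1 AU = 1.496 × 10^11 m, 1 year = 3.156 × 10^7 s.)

Convert to SI: rₚ = 0.3289 AU = 4.92034e+10 m; rₐ = 1.591 AU = 2.38014e+11 m.
Use the vis-viva equation v² = GM(2/r − 1/a) with a = (rₚ + rₐ)/2 = (4.92034e+10 + 2.38014e+11)/2 = 1.43609e+11 m.
vₚ = √(GM · (2/rₚ − 1/a)) = √(6.609e+19 · (2/4.92034e+10 − 1/1.43609e+11)) m/s ≈ 4.718e+04 m/s = 9.954 AU/year.
vₐ = √(GM · (2/rₐ − 1/a)) = √(6.609e+19 · (2/2.38014e+11 − 1/1.43609e+11)) m/s ≈ 9754 m/s = 2.058 AU/year.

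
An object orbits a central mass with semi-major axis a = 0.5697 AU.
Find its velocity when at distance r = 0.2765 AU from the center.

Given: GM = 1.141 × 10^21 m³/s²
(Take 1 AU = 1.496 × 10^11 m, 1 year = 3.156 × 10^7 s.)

Convert to SI: a = 0.5697 AU = 8.52271e+10 m; r = 0.2765 AU = 4.13644e+10 m.
Vis-viva: v = √(GM · (2/r − 1/a)).
2/r − 1/a = 2/4.13644e+10 − 1/8.52271e+10 = 3.66174e-11 m⁻¹.
v = √(1.141e+21 · 3.66174e-11) m/s ≈ 2.044e+05 m/s = 43.12 AU/year.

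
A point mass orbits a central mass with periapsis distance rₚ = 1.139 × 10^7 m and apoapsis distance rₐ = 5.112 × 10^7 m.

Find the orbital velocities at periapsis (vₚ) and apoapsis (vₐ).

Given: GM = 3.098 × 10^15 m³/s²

Use the vis-viva equation v² = GM(2/r − 1/a) with a = (rₚ + rₐ)/2 = (1.139e+07 + 5.112e+07)/2 = 3.1255e+07 m.
vₚ = √(GM · (2/rₚ − 1/a)) = √(3.098e+15 · (2/1.139e+07 − 1/3.1255e+07)) m/s ≈ 2.109e+04 m/s = 21.09 km/s.
vₐ = √(GM · (2/rₐ − 1/a)) = √(3.098e+15 · (2/5.112e+07 − 1/3.1255e+07)) m/s ≈ 4699 m/s = 4.699 km/s.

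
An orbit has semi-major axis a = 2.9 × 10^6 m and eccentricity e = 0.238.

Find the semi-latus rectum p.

p = a (1 − e²).
p = 2.9e+06 · (1 − (0.238)²) = 2.9e+06 · 0.943356 ≈ 2.736e+06 m = 2.736 × 10^6 m.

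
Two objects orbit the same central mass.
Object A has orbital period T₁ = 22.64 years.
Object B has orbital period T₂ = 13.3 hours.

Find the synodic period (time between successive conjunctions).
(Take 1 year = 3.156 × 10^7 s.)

Convert to SI: T₁ = 22.64 years = 7.14518e+08 s; T₂ = 13.3 hours = 47880 s.
T_syn = |T₁ · T₂ / (T₁ − T₂)|.
T_syn = |7.14518e+08 · 47880 / (7.14518e+08 − 47880)| s ≈ 4.788e+04 s = 13.3 hours.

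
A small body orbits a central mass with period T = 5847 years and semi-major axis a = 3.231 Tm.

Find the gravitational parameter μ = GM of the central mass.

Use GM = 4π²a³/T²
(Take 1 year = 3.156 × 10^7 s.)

Convert to SI: T = 5847 years = 1.84531e+11 s; a = 3.231 Tm = 3.231e+12 m.
GM = 4π² · a³ / T².
GM = 4π² · (3.231e+12)³ / (1.84531e+11)² m³/s² ≈ 3.91e+16 m³/s² = 3.91 × 10^16 m³/s².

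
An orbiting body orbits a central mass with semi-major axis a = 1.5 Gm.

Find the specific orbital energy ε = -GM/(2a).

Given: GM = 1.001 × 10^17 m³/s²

Convert to SI: a = 1.5 Gm = 1.5e+09 m.
ε = −GM / (2a).
ε = −1.001e+17 / (2 · 1.5e+09) J/kg ≈ -3.337e+07 J/kg = -33.37 MJ/kg.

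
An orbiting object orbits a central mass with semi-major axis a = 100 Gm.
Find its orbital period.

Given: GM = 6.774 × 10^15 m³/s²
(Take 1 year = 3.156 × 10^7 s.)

Convert to SI: a = 100 Gm = 1e+11 m.
Kepler's third law: T = 2π √(a³ / GM).
Substituting a = 1e+11 m and GM = 6.774e+15 m³/s²:
T = 2π √((1e+11)³ / 6.774e+15) s
T ≈ 2.414e+09 s = 76.49 years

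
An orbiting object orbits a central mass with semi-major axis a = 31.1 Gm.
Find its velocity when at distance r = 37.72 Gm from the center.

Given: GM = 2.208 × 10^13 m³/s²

Convert to SI: a = 31.1 Gm = 3.11e+10 m; r = 37.72 Gm = 3.772e+10 m.
Vis-viva: v = √(GM · (2/r − 1/a)).
2/r − 1/a = 2/3.772e+10 − 1/3.11e+10 = 2.08679e-11 m⁻¹.
v = √(2.208e+13 · 2.08679e-11) m/s ≈ 21.47 m/s = 21.47 m/s.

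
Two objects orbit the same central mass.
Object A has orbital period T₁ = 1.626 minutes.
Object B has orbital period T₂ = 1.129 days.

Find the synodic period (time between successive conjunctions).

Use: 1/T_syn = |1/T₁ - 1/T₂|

Convert to SI: T₁ = 1.626 minutes = 97.56 s; T₂ = 1.129 days = 97545.6 s.
T_syn = |T₁ · T₂ / (T₁ − T₂)|.
T_syn = |97.56 · 97545.6 / (97.56 − 97545.6)| s ≈ 97.66 s = 1.628 minutes.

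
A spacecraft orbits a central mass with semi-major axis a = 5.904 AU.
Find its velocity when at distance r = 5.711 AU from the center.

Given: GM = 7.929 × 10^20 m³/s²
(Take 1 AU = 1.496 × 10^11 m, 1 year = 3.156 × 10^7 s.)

Convert to SI: a = 5.904 AU = 8.83238e+11 m; r = 5.711 AU = 8.54366e+11 m.
Vis-viva: v = √(GM · (2/r − 1/a)).
2/r − 1/a = 2/8.54366e+11 − 1/8.83238e+11 = 1.20872e-12 m⁻¹.
v = √(7.929e+20 · 1.20872e-12) m/s ≈ 3.096e+04 m/s = 6.531 AU/year.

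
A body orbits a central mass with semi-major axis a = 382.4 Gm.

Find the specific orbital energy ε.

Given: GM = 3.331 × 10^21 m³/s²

Convert to SI: a = 382.4 Gm = 3.824e+11 m.
ε = −GM / (2a).
ε = −3.331e+21 / (2 · 3.824e+11) J/kg ≈ -4.355e+09 J/kg = -4.355 GJ/kg.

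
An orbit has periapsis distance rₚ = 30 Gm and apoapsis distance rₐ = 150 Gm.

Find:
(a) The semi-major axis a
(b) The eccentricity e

Convert to SI: rₚ = 30 Gm = 3e+10 m; rₐ = 150 Gm = 1.5e+11 m.
(a) a = (rₚ + rₐ) / 2 = (3e+10 + 1.5e+11) / 2 ≈ 9e+10 m = 90 Gm.
(b) e = (rₐ − rₚ) / (rₐ + rₚ) = (1.5e+11 − 3e+10) / (1.5e+11 + 3e+10) ≈ 0.6667.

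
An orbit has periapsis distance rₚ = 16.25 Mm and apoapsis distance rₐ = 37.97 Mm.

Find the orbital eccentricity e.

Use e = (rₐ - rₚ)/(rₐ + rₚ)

Convert to SI: rₚ = 16.25 Mm = 1.625e+07 m; rₐ = 37.97 Mm = 3.797e+07 m.
e = (rₐ − rₚ) / (rₐ + rₚ).
e = (3.797e+07 − 1.625e+07) / (3.797e+07 + 1.625e+07) = 2.172e+07 / 5.422e+07 ≈ 0.4006.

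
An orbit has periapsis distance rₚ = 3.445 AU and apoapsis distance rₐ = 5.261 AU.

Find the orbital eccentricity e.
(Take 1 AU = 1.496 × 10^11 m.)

Convert to SI: rₚ = 3.445 AU = 5.15372e+11 m; rₐ = 5.261 AU = 7.87046e+11 m.
e = (rₐ − rₚ) / (rₐ + rₚ).
e = (7.87046e+11 − 5.15372e+11) / (7.87046e+11 + 5.15372e+11) = 2.71674e+11 / 1.30242e+12 ≈ 0.2086.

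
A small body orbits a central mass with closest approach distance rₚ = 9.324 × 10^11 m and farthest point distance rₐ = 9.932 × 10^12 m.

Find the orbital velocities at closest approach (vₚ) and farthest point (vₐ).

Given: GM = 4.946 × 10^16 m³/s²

Use the vis-viva equation v² = GM(2/r − 1/a) with a = (rₚ + rₐ)/2 = (9.324e+11 + 9.932e+12)/2 = 5.4322e+12 m.
vₚ = √(GM · (2/rₚ − 1/a)) = √(4.946e+16 · (2/9.324e+11 − 1/5.4322e+12)) m/s ≈ 311.4 m/s = 311.4 m/s.
vₐ = √(GM · (2/rₐ − 1/a)) = √(4.946e+16 · (2/9.932e+12 − 1/5.4322e+12)) m/s ≈ 29.24 m/s = 29.24 m/s.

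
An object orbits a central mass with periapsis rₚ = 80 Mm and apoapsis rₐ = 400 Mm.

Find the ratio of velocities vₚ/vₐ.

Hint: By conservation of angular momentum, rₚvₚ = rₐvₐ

Convert to SI: rₚ = 80 Mm = 8e+07 m; rₐ = 400 Mm = 4e+08 m.
Conservation of angular momentum gives rₚvₚ = rₐvₐ, so vₚ/vₐ = rₐ/rₚ.
vₚ/vₐ = 4e+08 / 8e+07 ≈ 5.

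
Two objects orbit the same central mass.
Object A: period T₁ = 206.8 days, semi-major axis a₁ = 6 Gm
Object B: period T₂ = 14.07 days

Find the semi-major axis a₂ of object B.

Convert to SI: T₁ = 206.8 days = 1.78675e+07 s; a₁ = 6 Gm = 6e+09 m; T₂ = 14.07 days = 1.21565e+06 s.
Kepler's third law: (T₁/T₂)² = (a₁/a₂)³ ⇒ a₂ = a₁ · (T₂/T₁)^(2/3).
T₂/T₁ = 1.21565e+06 / 1.78675e+07 = 0.0680368.
a₂ = 6e+09 · (0.0680368)^(2/3) m ≈ 1e+09 m = 1000 Mm.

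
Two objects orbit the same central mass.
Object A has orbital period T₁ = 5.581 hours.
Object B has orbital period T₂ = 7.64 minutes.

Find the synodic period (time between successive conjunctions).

Convert to SI: T₁ = 5.581 hours = 20091.6 s; T₂ = 7.64 minutes = 458.4 s.
T_syn = |T₁ · T₂ / (T₁ − T₂)|.
T_syn = |20091.6 · 458.4 / (20091.6 − 458.4)| s ≈ 469.1 s = 7.818 minutes.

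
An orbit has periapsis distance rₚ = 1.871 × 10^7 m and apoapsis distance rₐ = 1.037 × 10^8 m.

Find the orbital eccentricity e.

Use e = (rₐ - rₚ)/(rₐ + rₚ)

e = (rₐ − rₚ) / (rₐ + rₚ).
e = (1.037e+08 − 1.871e+07) / (1.037e+08 + 1.871e+07) = 8.499e+07 / 1.2241e+08 ≈ 0.6943.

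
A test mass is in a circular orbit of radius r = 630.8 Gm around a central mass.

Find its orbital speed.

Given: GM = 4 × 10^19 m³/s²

Convert to SI: r = 630.8 Gm = 6.308e+11 m.
For a circular orbit, gravity supplies the centripetal force, so v = √(GM / r).
v = √(4e+19 / 6.308e+11) m/s ≈ 7963 m/s = 7.963 km/s.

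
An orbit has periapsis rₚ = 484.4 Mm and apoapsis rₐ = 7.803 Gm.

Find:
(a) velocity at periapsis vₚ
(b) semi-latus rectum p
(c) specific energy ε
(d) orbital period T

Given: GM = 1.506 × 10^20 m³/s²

Convert to SI: rₚ = 484.4 Mm = 4.844e+08 m; rₐ = 7.803 Gm = 7.803e+09 m.
(a) With a = (rₚ + rₐ)/2 = 4.1437e+09 m, vₚ = √(GM (2/rₚ − 1/a)) = √(1.506e+20 · (2/4.844e+08 − 1/4.1437e+09)) m/s ≈ 7.652e+05 m/s
(b) From a = (rₚ + rₐ)/2 = 4.1437e+09 m and e = (rₐ − rₚ)/(rₐ + rₚ) = 0.8831, p = a(1 − e²) = 4.1437e+09 · (1 − (0.8831)²) ≈ 9.122e+08 m
(c) With a = (rₚ + rₐ)/2 = 4.1437e+09 m, ε = −GM/(2a) = −1.506e+20/(2 · 4.1437e+09) J/kg ≈ -1.817e+10 J/kg
(d) With a = (rₚ + rₐ)/2 = 4.1437e+09 m, T = 2π √(a³/GM) = 2π √((4.1437e+09)³/1.506e+20) s ≈ 1.366e+05 s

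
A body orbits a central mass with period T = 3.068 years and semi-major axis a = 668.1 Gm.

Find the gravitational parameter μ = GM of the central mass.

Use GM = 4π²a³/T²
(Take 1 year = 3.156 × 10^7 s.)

Convert to SI: T = 3.068 years = 9.68261e+07 s; a = 668.1 Gm = 6.681e+11 m.
GM = 4π² · a³ / T².
GM = 4π² · (6.681e+11)³ / (9.68261e+07)² m³/s² ≈ 1.256e+21 m³/s² = 1.256 × 10^21 m³/s².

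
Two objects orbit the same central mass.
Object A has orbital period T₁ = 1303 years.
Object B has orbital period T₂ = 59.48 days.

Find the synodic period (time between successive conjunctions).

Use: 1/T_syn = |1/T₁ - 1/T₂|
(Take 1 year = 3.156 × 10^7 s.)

Convert to SI: T₁ = 1303 years = 4.11227e+10 s; T₂ = 59.48 days = 5.13907e+06 s.
T_syn = |T₁ · T₂ / (T₁ − T₂)|.
T_syn = |4.11227e+10 · 5.13907e+06 / (4.11227e+10 − 5.13907e+06)| s ≈ 5.14e+06 s = 59.49 days.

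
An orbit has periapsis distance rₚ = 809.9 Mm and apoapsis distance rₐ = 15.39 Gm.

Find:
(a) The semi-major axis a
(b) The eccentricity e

Convert to SI: rₚ = 809.9 Mm = 8.099e+08 m; rₐ = 15.39 Gm = 1.539e+10 m.
(a) a = (rₚ + rₐ) / 2 = (8.099e+08 + 1.539e+10) / 2 ≈ 8.1e+09 m = 8.1 Gm.
(b) e = (rₐ − rₚ) / (rₐ + rₚ) = (1.539e+10 − 8.099e+08) / (1.539e+10 + 8.099e+08) ≈ 0.9.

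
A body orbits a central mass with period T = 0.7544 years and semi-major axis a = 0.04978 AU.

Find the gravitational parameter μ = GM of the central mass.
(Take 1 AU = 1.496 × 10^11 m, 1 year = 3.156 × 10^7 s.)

Convert to SI: T = 0.7544 years = 2.38089e+07 s; a = 0.04978 AU = 7.44709e+09 m.
GM = 4π² · a³ / T².
GM = 4π² · (7.44709e+09)³ / (2.38089e+07)² m³/s² ≈ 2.876e+16 m³/s² = 2.876 × 10^16 m³/s².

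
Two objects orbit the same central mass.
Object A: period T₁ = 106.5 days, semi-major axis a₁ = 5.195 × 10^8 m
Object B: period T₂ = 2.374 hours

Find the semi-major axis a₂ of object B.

Convert to SI: T₁ = 106.5 days = 9.2016e+06 s; T₂ = 2.374 hours = 8546.4 s.
Kepler's third law: (T₁/T₂)² = (a₁/a₂)³ ⇒ a₂ = a₁ · (T₂/T₁)^(2/3).
T₂/T₁ = 8546.4 / 9.2016e+06 = 0.000928795.
a₂ = 5.195e+08 · (0.000928795)^(2/3) m ≈ 4.945e+06 m = 4.945 × 10^6 m.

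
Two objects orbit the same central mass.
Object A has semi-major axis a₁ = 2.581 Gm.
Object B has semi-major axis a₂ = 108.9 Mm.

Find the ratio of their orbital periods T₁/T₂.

Convert to SI: a₁ = 2.581 Gm = 2.581e+09 m; a₂ = 108.9 Mm = 1.089e+08 m.
From Kepler's third law, (T₁/T₂)² = (a₁/a₂)³, so T₁/T₂ = (a₁/a₂)^(3/2).
a₁/a₂ = 2.581e+09 / 1.089e+08 = 23.7006.
T₁/T₂ = (23.7006)^(3/2) ≈ 115.4.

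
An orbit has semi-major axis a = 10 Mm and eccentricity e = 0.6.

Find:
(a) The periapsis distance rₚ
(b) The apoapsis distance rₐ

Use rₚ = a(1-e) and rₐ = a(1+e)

Convert to SI: a = 10 Mm = 1e+07 m.
(a) rₚ = a(1 − e) = 1e+07 · (1 − 0.6) = 1e+07 · 0.4 ≈ 4e+06 m = 4 Mm.
(b) rₐ = a(1 + e) = 1e+07 · (1 + 0.6) = 1e+07 · 1.6 ≈ 1.6e+07 m = 16 Mm.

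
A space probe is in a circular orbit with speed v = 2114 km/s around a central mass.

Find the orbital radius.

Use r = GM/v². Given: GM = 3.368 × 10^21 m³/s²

Convert to SI: v = 2114 km/s = 2.114e+06 m/s.
For a circular orbit, v² = GM / r, so r = GM / v².
r = 3.368e+21 / (2.114e+06)² m ≈ 7.536e+08 m = 753.6 Mm.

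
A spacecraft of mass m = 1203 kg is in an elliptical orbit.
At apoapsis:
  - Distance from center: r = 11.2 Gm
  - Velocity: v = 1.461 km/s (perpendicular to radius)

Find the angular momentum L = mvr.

Convert to SI: r = 11.2 Gm = 1.12e+10 m; v = 1.461 km/s = 1461 m/s.
Since v is perpendicular to r, L = m · v · r.
L = 1203 · 1461 · 1.12e+10 kg·m²/s ≈ 1.968e+16 kg·m²/s.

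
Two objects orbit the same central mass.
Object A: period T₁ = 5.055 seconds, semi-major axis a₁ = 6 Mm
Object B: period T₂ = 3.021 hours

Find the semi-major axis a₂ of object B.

Convert to SI: a₁ = 6 Mm = 6e+06 m; T₂ = 3.021 hours = 10875.6 s.
Kepler's third law: (T₁/T₂)² = (a₁/a₂)³ ⇒ a₂ = a₁ · (T₂/T₁)^(2/3).
T₂/T₁ = 10875.6 / 5.055 = 2151.45.
a₂ = 6e+06 · (2151.45)^(2/3) m ≈ 9.999e+08 m = 999.9 Mm.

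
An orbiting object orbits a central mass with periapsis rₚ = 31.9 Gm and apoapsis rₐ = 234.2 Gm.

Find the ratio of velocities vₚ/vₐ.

Convert to SI: rₚ = 31.9 Gm = 3.19e+10 m; rₐ = 234.2 Gm = 2.342e+11 m.
Conservation of angular momentum gives rₚvₚ = rₐvₐ, so vₚ/vₐ = rₐ/rₚ.
vₚ/vₐ = 2.342e+11 / 3.19e+10 ≈ 7.342.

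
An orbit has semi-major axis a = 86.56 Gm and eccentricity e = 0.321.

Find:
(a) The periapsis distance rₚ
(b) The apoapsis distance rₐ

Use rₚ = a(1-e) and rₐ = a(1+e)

Convert to SI: a = 86.56 Gm = 8.656e+10 m.
(a) rₚ = a(1 − e) = 8.656e+10 · (1 − 0.321) = 8.656e+10 · 0.679 ≈ 5.877e+10 m = 58.77 Gm.
(b) rₐ = a(1 + e) = 8.656e+10 · (1 + 0.321) = 8.656e+10 · 1.321 ≈ 1.143e+11 m = 114.3 Gm.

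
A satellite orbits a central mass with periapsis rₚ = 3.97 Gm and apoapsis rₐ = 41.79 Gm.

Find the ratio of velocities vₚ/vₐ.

Convert to SI: rₚ = 3.97 Gm = 3.97e+09 m; rₐ = 41.79 Gm = 4.179e+10 m.
Conservation of angular momentum gives rₚvₚ = rₐvₐ, so vₚ/vₐ = rₐ/rₚ.
vₚ/vₐ = 4.179e+10 / 3.97e+09 ≈ 10.53.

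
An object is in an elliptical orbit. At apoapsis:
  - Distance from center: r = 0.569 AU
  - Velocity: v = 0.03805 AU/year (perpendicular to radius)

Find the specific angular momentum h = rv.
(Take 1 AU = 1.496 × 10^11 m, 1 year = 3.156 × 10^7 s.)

Convert to SI: r = 0.569 AU = 8.51224e+10 m; v = 0.03805 AU/year = 180.364 m/s.
With v perpendicular to r, h = r · v.
h = 8.51224e+10 · 180.364 m²/s ≈ 1.535e+13 m²/s.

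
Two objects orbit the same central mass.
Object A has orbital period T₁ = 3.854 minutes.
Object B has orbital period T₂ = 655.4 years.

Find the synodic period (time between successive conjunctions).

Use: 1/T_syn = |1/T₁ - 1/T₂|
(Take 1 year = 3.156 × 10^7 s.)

Convert to SI: T₁ = 3.854 minutes = 231.24 s; T₂ = 655.4 years = 2.06844e+10 s.
T_syn = |T₁ · T₂ / (T₁ − T₂)|.
T_syn = |231.24 · 2.06844e+10 / (231.24 − 2.06844e+10)| s ≈ 231.2 s = 3.854 minutes.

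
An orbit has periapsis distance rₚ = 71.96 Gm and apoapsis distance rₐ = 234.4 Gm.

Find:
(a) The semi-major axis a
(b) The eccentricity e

Convert to SI: rₚ = 71.96 Gm = 7.196e+10 m; rₐ = 234.4 Gm = 2.344e+11 m.
(a) a = (rₚ + rₐ) / 2 = (7.196e+10 + 2.344e+11) / 2 ≈ 1.532e+11 m = 153.2 Gm.
(b) e = (rₐ − rₚ) / (rₐ + rₚ) = (2.344e+11 − 7.196e+10) / (2.344e+11 + 7.196e+10) ≈ 0.5302.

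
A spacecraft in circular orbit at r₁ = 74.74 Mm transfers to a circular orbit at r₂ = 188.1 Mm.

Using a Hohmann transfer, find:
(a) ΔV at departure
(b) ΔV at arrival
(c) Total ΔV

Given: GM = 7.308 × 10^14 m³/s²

Convert to SI: r₁ = 74.74 Mm = 7.474e+07 m; r₂ = 188.1 Mm = 1.881e+08 m.
Transfer semi-major axis: a_t = (r₁ + r₂)/2 = (7.474e+07 + 1.881e+08)/2 = 1.3142e+08 m.
Circular speeds: v₁ = √(GM/r₁) = 3126.96 m/s, v₂ = √(GM/r₂) = 1971.08 m/s.
Transfer speeds (vis-viva v² = GM(2/r − 1/a_t)): v₁ᵗ = 3740.99 m/s, v₂ᵗ = 1486.45 m/s.
(a) ΔV₁ = |v₁ᵗ − v₁| ≈ 614 m/s = 614 m/s.
(b) ΔV₂ = |v₂ − v₂ᵗ| ≈ 484.6 m/s = 484.6 m/s.
(c) ΔV_total = ΔV₁ + ΔV₂ ≈ 1099 m/s = 1.099 km/s.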